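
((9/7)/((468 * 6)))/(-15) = -1/32760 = -0.00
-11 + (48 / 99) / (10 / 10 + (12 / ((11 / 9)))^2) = -11.00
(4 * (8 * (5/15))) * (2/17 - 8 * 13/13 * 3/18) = -1984/153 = -12.97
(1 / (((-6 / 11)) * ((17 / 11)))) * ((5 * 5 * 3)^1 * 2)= -3025 / 17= -177.94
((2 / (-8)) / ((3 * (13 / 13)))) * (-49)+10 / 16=113 / 24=4.71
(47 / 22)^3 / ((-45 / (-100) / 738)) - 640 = 20431875 / 1331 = 15350.77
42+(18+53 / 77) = 4673 / 77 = 60.69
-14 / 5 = -2.80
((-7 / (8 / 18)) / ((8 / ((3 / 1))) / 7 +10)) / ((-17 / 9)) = 11907 / 14824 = 0.80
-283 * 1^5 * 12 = -3396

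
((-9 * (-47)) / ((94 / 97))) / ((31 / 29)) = 25317 / 62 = 408.34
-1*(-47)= 47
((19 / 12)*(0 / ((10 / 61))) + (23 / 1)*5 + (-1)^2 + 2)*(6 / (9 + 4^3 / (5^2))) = 17700 / 289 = 61.25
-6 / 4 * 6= -9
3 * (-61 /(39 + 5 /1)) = -183 /44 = -4.16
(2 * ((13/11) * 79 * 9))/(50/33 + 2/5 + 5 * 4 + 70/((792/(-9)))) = 1109160/13939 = 79.57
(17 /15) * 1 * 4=4.53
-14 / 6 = -7 / 3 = -2.33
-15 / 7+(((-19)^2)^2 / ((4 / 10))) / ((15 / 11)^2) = 110380537 / 630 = 175207.20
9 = 9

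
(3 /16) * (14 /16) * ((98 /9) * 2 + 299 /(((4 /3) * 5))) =83951 /7680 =10.93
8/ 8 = 1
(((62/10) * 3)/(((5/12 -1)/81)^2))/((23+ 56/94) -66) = -4129650864/488285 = -8457.46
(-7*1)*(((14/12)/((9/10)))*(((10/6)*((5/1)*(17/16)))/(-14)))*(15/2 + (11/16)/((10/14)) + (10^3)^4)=238000000002014075/41472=5738811728443.63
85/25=17/5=3.40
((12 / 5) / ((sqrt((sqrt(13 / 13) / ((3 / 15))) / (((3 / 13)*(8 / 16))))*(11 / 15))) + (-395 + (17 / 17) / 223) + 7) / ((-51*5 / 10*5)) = 57682 / 18955-12*sqrt(390) / 60775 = 3.04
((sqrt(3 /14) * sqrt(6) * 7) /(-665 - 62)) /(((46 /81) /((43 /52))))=-10449 * sqrt(7) /1738984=-0.02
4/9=0.44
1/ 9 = 0.11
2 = 2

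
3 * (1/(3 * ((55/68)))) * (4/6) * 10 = 272/33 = 8.24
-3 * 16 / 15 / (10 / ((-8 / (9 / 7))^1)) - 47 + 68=5173 / 225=22.99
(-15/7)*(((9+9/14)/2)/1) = -2025/196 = -10.33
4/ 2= 2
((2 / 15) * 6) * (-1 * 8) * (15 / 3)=-32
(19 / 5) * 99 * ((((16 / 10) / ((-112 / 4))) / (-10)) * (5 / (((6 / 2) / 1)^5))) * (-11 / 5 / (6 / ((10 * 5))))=-2299 / 2835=-0.81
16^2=256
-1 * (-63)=63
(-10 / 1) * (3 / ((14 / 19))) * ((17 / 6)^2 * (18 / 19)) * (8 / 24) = -1445 / 14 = -103.21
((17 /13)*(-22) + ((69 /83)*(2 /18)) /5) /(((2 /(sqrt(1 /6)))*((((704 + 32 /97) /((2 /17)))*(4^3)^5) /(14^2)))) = -315959749*sqrt(6) /4325163922567987200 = -0.00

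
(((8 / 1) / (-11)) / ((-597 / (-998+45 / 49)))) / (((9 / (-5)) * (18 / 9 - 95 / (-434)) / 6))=242330720 / 132804441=1.82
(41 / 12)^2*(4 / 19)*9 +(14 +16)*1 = 3961 / 76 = 52.12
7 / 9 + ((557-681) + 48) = -677 / 9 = -75.22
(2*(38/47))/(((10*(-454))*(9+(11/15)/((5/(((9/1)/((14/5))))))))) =-266/7073547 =-0.00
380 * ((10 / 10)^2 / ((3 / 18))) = 2280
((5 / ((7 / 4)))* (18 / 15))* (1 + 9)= 240 / 7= 34.29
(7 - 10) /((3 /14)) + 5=-9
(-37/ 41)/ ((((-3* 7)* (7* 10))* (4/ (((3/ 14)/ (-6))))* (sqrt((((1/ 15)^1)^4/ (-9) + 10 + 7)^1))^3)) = -758615625* sqrt(1936406)/ 13499285466138795008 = -0.00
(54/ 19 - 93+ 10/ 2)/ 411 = -1618/ 7809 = -0.21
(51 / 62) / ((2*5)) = 51 / 620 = 0.08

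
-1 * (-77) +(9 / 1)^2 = 158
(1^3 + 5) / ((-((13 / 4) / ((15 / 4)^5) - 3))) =2.00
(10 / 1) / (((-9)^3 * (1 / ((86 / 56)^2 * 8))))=-9245 / 35721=-0.26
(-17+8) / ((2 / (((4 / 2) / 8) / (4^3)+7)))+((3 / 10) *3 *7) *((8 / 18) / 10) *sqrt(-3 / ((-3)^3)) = -1206691 / 38400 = -31.42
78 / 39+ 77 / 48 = 3.60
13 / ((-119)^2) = 13 / 14161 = 0.00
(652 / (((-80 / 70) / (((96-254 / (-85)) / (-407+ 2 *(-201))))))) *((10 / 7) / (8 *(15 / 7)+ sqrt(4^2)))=4800187 / 1017722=4.72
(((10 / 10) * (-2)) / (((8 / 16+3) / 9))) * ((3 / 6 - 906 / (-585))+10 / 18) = -6094 / 455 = -13.39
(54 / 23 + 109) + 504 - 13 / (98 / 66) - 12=670106 / 1127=594.59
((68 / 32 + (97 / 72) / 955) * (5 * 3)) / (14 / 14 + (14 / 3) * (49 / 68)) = 621401 / 84995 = 7.31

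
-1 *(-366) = 366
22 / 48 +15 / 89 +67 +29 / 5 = 784199 / 10680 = 73.43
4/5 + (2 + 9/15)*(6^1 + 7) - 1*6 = 143/5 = 28.60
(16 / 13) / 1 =16 / 13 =1.23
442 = 442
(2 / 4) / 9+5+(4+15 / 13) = 2389 / 234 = 10.21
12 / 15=4 / 5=0.80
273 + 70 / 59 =16177 / 59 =274.19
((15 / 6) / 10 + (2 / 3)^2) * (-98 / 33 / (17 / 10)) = -6125 / 5049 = -1.21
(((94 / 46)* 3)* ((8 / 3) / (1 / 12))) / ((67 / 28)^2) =3537408 / 103247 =34.26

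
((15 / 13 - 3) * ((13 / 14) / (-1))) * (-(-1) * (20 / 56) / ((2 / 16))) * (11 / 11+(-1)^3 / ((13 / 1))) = 2880 / 637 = 4.52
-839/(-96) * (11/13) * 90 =665.55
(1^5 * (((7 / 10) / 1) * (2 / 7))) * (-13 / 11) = -13 / 55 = -0.24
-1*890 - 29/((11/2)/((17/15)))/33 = -4847036/5445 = -890.18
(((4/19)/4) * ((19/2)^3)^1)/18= 361/144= 2.51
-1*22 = -22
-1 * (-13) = 13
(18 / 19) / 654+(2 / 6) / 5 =2116 / 31065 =0.07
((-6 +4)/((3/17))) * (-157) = 5338/3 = 1779.33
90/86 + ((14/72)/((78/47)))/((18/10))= 1207975/1086696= 1.11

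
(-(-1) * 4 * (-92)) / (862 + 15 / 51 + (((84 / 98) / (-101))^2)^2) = -1563055486643056 / 3662536825261891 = -0.43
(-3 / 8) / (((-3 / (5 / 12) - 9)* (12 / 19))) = 95 / 2592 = 0.04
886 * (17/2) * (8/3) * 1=60248/3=20082.67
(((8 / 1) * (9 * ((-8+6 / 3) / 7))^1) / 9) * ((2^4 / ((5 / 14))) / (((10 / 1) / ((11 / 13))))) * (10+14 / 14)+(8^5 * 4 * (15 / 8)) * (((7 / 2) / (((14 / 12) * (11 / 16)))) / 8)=478209792 / 3575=133764.98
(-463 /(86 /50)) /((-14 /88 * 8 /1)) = 127325 /602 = 211.50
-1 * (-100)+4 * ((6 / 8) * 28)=184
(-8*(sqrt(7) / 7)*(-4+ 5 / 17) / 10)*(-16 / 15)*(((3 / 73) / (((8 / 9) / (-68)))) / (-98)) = -1296*sqrt(7) / 89425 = -0.04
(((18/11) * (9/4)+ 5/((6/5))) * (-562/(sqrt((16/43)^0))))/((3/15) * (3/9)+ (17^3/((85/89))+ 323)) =-727790/902099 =-0.81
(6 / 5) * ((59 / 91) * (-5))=-354 / 91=-3.89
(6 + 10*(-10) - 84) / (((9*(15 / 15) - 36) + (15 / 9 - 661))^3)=4806 / 8729091379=0.00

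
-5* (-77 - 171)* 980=1215200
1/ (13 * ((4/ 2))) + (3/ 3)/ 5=31/ 130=0.24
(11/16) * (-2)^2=11/4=2.75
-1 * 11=-11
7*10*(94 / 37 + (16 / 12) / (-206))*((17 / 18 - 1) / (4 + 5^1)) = -1014020 / 926073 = -1.09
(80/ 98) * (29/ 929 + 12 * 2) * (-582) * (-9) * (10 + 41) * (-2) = -477108468000/ 45521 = -10481062.98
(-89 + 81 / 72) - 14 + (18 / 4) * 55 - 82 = 509 / 8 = 63.62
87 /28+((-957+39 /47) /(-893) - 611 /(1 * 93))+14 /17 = -2914193923 /1857972228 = -1.57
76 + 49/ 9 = 81.44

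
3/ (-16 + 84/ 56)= -6/ 29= -0.21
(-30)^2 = 900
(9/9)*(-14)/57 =-14/57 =-0.25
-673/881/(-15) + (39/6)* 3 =516731/26430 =19.55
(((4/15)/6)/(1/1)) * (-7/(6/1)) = -7/135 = -0.05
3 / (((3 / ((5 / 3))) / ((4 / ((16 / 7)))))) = 35 / 12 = 2.92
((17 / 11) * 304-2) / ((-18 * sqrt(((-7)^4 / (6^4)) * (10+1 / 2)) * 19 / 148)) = -1523216 * sqrt(42) / 215061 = -45.90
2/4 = 1/2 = 0.50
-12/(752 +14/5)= -10/629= -0.02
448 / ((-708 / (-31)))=3472 / 177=19.62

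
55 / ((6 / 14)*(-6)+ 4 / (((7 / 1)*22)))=-605 / 28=-21.61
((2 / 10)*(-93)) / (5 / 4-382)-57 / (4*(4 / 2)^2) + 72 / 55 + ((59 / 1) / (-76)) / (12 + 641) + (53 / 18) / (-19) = -18594406909 / 7876590480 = -2.36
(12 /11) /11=12 /121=0.10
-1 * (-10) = 10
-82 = -82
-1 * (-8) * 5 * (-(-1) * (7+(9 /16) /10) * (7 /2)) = 987.88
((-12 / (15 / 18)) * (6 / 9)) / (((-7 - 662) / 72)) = 1.03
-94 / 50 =-47 / 25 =-1.88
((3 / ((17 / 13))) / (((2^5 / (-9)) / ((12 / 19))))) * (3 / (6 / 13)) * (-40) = 68445 / 646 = 105.95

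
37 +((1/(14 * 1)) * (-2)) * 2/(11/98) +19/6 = 2483/66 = 37.62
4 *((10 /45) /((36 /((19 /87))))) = 38 /7047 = 0.01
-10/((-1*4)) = 5/2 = 2.50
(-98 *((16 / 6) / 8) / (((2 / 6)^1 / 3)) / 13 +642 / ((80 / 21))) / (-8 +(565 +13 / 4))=0.26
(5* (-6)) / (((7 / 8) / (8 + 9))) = -4080 / 7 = -582.86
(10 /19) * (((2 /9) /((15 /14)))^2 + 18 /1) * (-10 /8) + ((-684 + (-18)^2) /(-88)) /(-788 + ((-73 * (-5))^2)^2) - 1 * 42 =-7667290257242822 /142328427792903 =-53.87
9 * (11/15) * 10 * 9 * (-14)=-8316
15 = 15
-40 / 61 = -0.66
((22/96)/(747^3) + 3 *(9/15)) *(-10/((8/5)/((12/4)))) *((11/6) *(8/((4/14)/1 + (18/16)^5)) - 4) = -978238807585425545/9581397002760816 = -102.10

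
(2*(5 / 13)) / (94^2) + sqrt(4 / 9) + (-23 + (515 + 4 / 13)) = 84940483 / 172302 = 492.97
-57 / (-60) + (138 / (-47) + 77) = 70513 / 940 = 75.01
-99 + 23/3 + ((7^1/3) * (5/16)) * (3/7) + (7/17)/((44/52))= -812635/8976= -90.53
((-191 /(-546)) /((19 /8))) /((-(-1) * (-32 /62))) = -5921 /20748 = -0.29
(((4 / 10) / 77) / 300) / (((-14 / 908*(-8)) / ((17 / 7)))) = 3859 / 11319000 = 0.00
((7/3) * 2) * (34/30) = 5.29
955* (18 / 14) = 8595 / 7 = 1227.86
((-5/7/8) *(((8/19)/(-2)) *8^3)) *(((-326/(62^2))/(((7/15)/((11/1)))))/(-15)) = 1147520/894691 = 1.28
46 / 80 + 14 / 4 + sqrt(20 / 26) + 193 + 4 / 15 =sqrt(130) / 13 + 23681 / 120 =198.22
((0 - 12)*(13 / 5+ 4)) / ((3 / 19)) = -2508 / 5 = -501.60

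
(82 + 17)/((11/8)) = 72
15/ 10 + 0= 3/ 2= 1.50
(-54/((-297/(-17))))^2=1156/121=9.55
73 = 73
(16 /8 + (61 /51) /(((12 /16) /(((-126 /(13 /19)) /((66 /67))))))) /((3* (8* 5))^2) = -1079849 /52509600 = -0.02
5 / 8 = 0.62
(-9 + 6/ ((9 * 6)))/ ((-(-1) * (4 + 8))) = -20/ 27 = -0.74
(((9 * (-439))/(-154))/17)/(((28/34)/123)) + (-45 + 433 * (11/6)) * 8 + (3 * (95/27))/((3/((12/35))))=120640061/19404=6217.28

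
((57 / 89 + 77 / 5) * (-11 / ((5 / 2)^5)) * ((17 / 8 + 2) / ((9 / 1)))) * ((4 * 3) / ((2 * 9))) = -6909584 / 12515625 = -0.55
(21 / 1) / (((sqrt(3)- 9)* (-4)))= 7* sqrt(3) / 104+ 63 / 104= 0.72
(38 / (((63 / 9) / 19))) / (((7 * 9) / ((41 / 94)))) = 14801 / 20727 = 0.71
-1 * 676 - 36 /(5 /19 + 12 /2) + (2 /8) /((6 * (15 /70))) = -2919775 /4284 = -681.55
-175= -175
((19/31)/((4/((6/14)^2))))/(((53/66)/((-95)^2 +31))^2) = 3579211.03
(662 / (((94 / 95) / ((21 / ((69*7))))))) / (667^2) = 31445 / 480925009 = 0.00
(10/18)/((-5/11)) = -11/9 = -1.22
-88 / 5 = -17.60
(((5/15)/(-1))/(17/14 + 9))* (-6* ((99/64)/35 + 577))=1292579/11440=112.99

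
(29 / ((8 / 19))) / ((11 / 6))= 1653 / 44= 37.57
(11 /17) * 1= 11 /17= 0.65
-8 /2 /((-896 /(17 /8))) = 0.01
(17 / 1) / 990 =17 / 990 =0.02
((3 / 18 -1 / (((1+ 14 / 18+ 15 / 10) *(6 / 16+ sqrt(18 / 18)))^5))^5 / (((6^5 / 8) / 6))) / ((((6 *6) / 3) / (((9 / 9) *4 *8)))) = 19911303792381713499144193921433818745053031932424169220944781177815625 / 9559164916427195126168251388041396908515550488363961412595400369866389897608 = 0.00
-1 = -1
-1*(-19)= 19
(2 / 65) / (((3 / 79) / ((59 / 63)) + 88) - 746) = -9322 / 199338685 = -0.00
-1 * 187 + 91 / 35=-184.40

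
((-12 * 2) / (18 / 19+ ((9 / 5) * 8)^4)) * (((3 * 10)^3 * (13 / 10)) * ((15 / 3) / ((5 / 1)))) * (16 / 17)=-8892000000 / 482247041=-18.44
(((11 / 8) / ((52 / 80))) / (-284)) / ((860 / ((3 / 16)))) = -33 / 20320768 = -0.00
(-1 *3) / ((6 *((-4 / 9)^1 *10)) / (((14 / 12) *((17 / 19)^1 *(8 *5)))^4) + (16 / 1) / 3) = -3609610578000 / 6417074915999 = -0.56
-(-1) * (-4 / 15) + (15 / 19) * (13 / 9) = 83 / 95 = 0.87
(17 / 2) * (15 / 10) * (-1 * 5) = -255 / 4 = -63.75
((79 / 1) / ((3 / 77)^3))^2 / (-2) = -1300764074135449 / 1458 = -892156429448.18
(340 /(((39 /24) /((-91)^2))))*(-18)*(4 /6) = -20791680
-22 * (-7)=154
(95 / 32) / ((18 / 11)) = 1045 / 576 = 1.81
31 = 31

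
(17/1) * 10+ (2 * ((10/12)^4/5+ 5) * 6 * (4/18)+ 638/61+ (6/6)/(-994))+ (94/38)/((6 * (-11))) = 597441352463/3079418958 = 194.01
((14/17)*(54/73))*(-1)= -756/1241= -0.61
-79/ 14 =-5.64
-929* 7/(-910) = 929/130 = 7.15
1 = 1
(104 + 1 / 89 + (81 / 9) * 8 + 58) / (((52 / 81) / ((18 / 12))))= 5060961 / 9256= 546.78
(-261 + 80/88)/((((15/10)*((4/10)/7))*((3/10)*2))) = -500675/99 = -5057.32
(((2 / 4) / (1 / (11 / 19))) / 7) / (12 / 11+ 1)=121 / 6118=0.02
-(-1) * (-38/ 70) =-19/ 35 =-0.54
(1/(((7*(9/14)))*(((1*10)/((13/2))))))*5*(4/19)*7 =182/171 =1.06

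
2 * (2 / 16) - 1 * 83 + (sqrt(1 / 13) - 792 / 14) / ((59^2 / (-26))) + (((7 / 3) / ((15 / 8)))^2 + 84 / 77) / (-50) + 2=-4362838543639 / 54277492500 - 2 * sqrt(13) / 3481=-80.38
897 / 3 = 299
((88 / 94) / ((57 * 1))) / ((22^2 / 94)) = 2 / 627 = 0.00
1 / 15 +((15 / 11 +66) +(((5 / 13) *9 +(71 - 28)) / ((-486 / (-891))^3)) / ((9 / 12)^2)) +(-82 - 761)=-46319717 / 173745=-266.60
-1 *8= -8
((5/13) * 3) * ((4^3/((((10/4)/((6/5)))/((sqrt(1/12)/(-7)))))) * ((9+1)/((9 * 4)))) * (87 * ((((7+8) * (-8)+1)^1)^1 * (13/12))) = 7888 * sqrt(3)/3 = 4554.14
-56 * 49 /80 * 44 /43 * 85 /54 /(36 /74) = -2373217 /20898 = -113.56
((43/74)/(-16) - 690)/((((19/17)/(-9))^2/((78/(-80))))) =745883705853/17096960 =43626.69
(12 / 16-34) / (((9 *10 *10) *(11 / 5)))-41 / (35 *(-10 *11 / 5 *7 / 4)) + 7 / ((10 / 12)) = 296833 / 35280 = 8.41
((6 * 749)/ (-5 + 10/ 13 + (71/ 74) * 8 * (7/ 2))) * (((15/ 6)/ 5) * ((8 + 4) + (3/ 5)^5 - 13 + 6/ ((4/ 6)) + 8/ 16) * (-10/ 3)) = -19314381359/ 6804375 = -2838.52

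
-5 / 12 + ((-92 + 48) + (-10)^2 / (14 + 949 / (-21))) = -47.62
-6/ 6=-1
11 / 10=1.10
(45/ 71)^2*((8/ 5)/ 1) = 3240/ 5041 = 0.64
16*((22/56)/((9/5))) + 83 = 5449/63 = 86.49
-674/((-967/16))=10784/967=11.15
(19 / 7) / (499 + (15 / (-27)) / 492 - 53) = 84132 / 13824181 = 0.01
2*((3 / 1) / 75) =2 / 25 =0.08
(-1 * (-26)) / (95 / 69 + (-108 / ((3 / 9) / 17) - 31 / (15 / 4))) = -8970 / 1902637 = -0.00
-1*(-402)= 402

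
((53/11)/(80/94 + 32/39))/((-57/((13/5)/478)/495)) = -3788811/27827248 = -0.14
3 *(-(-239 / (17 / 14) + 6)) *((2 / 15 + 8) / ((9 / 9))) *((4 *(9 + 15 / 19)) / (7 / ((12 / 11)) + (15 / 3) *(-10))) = -3533416704 / 844645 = -4183.32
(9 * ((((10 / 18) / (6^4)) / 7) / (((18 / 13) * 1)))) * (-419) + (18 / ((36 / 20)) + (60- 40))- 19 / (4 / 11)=-3660571 / 163296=-22.42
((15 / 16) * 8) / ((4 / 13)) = 195 / 8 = 24.38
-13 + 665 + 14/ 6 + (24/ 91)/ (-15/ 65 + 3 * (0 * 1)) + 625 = 26842/ 21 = 1278.19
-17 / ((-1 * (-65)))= -0.26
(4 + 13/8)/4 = 45/32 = 1.41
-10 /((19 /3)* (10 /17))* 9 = -459 /19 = -24.16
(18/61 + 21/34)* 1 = 1893/2074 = 0.91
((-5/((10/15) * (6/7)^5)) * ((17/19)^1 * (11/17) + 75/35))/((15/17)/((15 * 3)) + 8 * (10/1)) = -5277055/9570528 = -0.55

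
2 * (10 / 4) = 5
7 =7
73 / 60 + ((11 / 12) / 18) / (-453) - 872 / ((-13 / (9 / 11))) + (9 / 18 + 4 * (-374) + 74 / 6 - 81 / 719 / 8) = -35892701350763 / 25151094540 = -1427.08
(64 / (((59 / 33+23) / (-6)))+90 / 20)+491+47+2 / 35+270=22819991 / 28630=797.07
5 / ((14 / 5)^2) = 125 / 196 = 0.64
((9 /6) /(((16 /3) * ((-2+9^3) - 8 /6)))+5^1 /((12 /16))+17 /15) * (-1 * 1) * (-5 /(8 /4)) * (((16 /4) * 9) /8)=24453279 /278656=87.75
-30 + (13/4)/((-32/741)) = -13473/128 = -105.26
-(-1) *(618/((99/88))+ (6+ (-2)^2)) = 1678/3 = 559.33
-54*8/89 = -432/89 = -4.85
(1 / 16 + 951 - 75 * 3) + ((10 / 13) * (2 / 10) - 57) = 139197 / 208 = 669.22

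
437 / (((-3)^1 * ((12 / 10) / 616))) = -672980 / 9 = -74775.56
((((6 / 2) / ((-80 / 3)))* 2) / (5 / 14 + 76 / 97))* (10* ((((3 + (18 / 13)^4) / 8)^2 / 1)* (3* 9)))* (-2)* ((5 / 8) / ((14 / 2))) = 4284129931287255 / 646946246056448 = 6.62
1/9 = 0.11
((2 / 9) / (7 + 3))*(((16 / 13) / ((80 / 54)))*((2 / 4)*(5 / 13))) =3 / 845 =0.00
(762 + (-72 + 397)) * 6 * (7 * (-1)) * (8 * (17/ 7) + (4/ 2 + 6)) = -1252224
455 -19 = 436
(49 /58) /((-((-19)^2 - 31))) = -0.00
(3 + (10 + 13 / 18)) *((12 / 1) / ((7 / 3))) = 494 / 7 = 70.57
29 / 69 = 0.42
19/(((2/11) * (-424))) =-0.25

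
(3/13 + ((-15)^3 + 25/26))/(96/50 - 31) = 2192975/18902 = 116.02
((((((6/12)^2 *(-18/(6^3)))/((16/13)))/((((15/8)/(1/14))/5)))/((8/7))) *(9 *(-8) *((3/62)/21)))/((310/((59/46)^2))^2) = 157525693/11951555095961600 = 0.00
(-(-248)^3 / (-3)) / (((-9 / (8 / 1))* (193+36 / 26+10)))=1586311168 / 71739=22112.26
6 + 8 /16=13 /2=6.50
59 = 59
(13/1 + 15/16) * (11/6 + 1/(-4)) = 4237/192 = 22.07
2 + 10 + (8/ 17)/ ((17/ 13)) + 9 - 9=3572/ 289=12.36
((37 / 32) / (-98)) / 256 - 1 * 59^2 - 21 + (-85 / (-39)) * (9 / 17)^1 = -36536959457 / 10436608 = -3500.85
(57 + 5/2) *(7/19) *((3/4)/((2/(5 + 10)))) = 37485/304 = 123.31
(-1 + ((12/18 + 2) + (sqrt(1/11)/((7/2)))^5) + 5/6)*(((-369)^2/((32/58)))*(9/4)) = 35538021*sqrt(11)/44740234 + 177690105/128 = 1388206.58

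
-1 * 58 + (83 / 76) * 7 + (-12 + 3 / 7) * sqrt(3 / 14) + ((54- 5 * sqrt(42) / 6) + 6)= 733 / 76- 244 * sqrt(42) / 147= -1.11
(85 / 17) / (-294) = -5 / 294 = -0.02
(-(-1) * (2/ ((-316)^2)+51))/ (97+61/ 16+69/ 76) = 0.50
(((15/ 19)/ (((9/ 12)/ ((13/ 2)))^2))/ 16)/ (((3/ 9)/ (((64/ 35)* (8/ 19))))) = 21632/ 2527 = 8.56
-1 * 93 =-93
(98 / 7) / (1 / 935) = 13090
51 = 51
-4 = -4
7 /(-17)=-7 /17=-0.41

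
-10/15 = -2/3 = -0.67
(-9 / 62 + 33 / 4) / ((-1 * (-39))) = 335 / 1612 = 0.21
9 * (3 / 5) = 27 / 5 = 5.40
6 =6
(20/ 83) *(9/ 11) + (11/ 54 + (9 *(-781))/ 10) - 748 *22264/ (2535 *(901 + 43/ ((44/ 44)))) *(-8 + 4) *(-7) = -1102827074564/ 1228975605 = -897.35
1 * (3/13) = 3/13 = 0.23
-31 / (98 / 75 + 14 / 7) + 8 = -11 / 8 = -1.38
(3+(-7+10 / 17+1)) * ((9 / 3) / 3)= -41 / 17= -2.41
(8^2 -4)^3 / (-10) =-21600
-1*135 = -135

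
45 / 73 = 0.62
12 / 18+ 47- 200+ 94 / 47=-451 / 3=-150.33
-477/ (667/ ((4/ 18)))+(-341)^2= 77559321/ 667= 116280.84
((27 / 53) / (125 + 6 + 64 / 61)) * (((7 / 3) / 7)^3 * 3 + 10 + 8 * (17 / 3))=30439 / 142305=0.21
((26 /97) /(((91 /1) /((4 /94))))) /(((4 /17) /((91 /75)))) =221 /341925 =0.00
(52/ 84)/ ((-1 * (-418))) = 13/ 8778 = 0.00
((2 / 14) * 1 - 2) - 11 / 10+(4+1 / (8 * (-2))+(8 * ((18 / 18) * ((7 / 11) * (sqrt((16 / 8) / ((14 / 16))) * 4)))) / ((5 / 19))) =549 / 560+2432 * sqrt(7) / 55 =117.97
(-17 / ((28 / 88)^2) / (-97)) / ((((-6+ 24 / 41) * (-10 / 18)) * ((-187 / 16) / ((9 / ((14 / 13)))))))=-2532816 / 6155135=-0.41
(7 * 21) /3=49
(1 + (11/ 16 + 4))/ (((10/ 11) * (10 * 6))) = 0.10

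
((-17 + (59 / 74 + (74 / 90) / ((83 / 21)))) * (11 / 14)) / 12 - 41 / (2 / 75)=-23813388479 / 15477840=-1538.55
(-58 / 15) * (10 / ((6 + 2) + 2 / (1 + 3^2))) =-580 / 123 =-4.72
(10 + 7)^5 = 1419857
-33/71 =-0.46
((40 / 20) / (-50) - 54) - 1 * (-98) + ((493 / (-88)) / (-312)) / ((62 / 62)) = 43.98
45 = 45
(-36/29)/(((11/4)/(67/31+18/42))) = -80928/69223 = -1.17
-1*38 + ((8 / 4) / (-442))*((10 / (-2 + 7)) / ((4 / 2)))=-8399 / 221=-38.00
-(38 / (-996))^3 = 6859 / 123505992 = 0.00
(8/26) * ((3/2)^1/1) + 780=780.46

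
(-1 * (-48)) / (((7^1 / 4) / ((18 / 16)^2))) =243 / 7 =34.71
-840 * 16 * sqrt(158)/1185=-896 * sqrt(158)/79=-142.56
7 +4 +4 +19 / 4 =79 / 4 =19.75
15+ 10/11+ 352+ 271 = 638.91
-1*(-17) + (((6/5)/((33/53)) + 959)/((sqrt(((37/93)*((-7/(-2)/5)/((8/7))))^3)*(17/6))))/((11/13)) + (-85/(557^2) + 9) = 8066389/310249 + 24536393856*sqrt(17205)/965899319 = 3358.01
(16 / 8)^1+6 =8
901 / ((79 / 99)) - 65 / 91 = 623998 / 553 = 1128.39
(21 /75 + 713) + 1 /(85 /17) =17837 /25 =713.48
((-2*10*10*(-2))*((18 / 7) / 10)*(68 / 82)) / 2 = 12240 / 287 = 42.65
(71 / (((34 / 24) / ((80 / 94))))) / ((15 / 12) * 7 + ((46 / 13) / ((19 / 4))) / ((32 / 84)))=3.98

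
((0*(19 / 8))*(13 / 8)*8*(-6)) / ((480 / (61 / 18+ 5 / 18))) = 0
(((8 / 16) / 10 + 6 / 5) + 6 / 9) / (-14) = -23 / 168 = -0.14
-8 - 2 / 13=-106 / 13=-8.15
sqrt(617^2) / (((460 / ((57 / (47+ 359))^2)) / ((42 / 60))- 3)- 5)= 2004633 / 108294808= 0.02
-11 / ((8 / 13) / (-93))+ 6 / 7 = 1663.23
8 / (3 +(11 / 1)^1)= 4 / 7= 0.57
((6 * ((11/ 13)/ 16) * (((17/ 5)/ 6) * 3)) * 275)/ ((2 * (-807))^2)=10285/ 180613056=0.00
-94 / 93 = -1.01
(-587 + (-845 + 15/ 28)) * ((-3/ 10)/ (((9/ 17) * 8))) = 681377/ 6720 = 101.40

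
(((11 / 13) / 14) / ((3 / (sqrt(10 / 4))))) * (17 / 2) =187 * sqrt(10) / 2184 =0.27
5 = 5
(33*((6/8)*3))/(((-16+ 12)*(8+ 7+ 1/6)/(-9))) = 8019/728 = 11.02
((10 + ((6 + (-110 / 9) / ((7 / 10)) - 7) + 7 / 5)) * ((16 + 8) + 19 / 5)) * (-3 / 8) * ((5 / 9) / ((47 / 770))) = 850124 / 1269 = 669.92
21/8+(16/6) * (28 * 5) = 9023/24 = 375.96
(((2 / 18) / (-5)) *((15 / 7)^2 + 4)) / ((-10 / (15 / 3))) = 421 / 4410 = 0.10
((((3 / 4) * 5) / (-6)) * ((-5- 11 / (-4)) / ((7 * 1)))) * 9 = 405 / 224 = 1.81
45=45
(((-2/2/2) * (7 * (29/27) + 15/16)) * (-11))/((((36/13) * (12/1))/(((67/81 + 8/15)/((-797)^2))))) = 287830829/96021647976960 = 0.00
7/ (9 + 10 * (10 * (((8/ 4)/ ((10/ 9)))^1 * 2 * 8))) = 7/ 2889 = 0.00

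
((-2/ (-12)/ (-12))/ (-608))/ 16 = 1/ 700416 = 0.00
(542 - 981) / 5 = -439 / 5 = -87.80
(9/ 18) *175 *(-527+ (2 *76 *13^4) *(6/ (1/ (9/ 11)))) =41024005925/ 22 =1864727542.05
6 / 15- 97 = -483 / 5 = -96.60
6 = 6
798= 798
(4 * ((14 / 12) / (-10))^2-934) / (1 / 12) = -840551 / 75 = -11207.35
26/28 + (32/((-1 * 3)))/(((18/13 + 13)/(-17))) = 6253/462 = 13.53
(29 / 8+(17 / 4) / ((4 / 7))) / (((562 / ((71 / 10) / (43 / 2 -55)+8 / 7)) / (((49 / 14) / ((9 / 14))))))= 901579 / 9036960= 0.10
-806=-806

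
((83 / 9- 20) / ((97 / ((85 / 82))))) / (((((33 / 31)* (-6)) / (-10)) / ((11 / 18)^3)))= -1594175 / 38736144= -0.04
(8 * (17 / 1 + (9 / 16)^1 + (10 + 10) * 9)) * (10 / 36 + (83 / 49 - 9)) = -19595039 / 1764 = -11108.30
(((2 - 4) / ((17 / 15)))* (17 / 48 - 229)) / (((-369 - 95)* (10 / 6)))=-32925 / 63104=-0.52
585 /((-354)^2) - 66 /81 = -304573 /375948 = -0.81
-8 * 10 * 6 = -480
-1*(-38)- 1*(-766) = 804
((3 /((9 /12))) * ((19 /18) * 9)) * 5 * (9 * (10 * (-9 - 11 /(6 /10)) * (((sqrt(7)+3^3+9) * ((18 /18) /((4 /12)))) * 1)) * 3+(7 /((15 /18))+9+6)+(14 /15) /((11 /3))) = -162562723.10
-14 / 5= -2.80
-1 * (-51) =51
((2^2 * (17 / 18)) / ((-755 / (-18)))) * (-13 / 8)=-221 / 1510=-0.15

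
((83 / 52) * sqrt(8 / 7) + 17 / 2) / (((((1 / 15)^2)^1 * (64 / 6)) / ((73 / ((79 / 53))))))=216760725 * sqrt(14) / 460096 + 44396775 / 5056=10543.78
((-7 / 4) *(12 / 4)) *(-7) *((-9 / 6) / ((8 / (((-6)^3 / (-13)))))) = -11907 / 104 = -114.49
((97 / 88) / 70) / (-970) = -1 / 61600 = -0.00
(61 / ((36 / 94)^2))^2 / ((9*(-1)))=-19218.46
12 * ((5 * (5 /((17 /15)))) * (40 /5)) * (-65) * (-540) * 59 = 74552400000 /17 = 4385435294.12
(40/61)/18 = 20/549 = 0.04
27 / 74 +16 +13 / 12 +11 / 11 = 8191 / 444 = 18.45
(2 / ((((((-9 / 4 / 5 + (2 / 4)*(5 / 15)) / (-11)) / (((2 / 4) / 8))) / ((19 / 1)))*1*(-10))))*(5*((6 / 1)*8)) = -37620 / 17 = -2212.94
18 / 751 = 0.02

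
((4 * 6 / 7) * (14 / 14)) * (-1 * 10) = -240 / 7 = -34.29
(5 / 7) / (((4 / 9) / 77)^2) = 343035 / 16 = 21439.69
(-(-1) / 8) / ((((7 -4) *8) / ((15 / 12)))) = 5 / 768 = 0.01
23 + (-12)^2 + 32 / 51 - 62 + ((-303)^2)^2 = 429873521918 / 51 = 8428892586.63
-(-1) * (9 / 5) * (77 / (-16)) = -693 / 80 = -8.66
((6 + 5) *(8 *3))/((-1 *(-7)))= 37.71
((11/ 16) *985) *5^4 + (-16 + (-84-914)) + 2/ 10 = 33778271/ 80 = 422228.39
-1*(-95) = 95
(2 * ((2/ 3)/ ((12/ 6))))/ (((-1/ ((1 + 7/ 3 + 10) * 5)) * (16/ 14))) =-350/ 9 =-38.89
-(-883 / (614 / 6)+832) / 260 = -50555 / 15964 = -3.17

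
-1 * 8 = -8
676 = 676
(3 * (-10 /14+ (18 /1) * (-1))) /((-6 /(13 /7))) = 1703 /98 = 17.38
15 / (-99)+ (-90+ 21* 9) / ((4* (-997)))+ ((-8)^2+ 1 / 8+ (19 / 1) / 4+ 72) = 37033013 / 263208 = 140.70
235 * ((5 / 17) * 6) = 7050 / 17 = 414.71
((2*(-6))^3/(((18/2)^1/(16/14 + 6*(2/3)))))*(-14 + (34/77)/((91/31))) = 670768128/49049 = 13675.47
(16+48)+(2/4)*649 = 388.50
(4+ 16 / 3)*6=56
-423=-423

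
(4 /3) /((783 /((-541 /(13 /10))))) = -21640 /30537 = -0.71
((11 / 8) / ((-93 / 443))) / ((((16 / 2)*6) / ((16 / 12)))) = -4873 / 26784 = -0.18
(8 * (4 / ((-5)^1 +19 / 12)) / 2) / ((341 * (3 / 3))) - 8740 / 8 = -30548869 / 27962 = -1092.51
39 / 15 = 13 / 5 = 2.60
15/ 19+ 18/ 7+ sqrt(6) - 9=-750/ 133+ sqrt(6)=-3.19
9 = 9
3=3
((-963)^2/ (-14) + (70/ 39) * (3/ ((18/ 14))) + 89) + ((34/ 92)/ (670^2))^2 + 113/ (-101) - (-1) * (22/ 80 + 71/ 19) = -44326954531223857340210971/ 670152667578717960000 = -66144.56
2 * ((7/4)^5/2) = 16807/1024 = 16.41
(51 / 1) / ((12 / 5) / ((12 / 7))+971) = 15 / 286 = 0.05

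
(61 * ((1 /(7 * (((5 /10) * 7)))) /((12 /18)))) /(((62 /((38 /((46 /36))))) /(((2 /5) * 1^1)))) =125172 /174685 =0.72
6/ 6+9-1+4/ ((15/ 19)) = 211/ 15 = 14.07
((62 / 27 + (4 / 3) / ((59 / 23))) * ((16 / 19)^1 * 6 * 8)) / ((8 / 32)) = 4593664 / 10089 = 455.31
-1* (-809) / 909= 809 / 909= 0.89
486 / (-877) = -486 / 877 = -0.55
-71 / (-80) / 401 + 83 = 2662711 / 32080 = 83.00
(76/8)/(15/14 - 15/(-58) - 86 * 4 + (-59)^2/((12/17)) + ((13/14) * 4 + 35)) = 23142/11272495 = 0.00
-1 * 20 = -20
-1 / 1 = -1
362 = 362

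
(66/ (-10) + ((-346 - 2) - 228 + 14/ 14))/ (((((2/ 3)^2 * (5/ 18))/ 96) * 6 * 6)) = -314064/ 25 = -12562.56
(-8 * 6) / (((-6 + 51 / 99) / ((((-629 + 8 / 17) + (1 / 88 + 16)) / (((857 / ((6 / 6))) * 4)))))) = -8246943 / 5273978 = -1.56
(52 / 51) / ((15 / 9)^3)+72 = 153468 / 2125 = 72.22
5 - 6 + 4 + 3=6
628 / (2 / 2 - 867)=-314 / 433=-0.73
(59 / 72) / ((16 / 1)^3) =59 / 294912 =0.00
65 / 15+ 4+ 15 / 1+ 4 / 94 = 3296 / 141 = 23.38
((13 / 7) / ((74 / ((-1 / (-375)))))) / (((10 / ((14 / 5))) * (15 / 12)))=0.00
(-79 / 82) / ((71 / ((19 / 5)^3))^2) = -0.58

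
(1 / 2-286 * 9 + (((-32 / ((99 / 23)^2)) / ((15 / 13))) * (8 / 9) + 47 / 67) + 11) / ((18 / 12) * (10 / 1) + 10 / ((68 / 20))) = -7725531247231 / 54076527450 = -142.86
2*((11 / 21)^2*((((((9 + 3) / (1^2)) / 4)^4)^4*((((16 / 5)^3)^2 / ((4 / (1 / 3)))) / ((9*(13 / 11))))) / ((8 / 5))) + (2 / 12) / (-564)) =418323371804172319 / 3368137500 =124200206.14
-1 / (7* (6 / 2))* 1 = -1 / 21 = -0.05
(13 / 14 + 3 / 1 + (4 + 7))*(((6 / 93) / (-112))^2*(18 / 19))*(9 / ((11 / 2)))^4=0.00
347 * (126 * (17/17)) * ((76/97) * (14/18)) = 2584456/97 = 26643.88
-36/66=-6/11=-0.55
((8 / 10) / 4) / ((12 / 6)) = 1 / 10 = 0.10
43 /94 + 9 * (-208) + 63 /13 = -2281103 /1222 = -1866.70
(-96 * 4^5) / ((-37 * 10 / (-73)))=-3588096 / 185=-19395.11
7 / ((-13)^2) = 7 / 169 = 0.04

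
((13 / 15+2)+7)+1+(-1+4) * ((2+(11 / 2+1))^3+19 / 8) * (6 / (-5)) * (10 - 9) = -33128 / 15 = -2208.53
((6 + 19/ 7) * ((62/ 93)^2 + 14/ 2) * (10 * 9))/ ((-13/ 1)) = -40870/ 91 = -449.12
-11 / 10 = -1.10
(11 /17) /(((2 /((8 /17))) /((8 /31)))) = 352 /8959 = 0.04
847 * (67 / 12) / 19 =56749 / 228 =248.90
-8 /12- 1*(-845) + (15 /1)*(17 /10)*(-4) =2227 /3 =742.33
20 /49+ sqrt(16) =216 /49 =4.41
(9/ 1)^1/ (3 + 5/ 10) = 18/ 7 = 2.57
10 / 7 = 1.43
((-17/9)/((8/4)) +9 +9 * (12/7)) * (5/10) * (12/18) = 2959/378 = 7.83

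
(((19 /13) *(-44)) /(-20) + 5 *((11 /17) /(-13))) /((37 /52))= 13112 /3145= 4.17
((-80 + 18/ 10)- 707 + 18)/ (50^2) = -959/ 3125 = -0.31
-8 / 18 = -4 / 9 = -0.44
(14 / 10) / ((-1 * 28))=-1 / 20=-0.05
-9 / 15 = -3 / 5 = -0.60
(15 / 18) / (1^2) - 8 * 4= -187 / 6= -31.17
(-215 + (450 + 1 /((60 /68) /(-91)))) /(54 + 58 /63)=20769 /8650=2.40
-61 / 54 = -1.13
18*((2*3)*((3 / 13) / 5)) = 324 / 65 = 4.98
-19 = -19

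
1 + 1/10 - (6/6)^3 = 0.10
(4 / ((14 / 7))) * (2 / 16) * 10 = 5 / 2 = 2.50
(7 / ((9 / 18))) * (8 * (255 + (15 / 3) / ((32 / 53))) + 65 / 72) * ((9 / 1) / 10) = 212401 / 8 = 26550.12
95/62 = 1.53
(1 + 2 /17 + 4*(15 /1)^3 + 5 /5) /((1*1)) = 229536 /17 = 13502.12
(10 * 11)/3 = 110/3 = 36.67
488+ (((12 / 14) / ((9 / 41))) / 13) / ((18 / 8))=1199344 / 2457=488.13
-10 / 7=-1.43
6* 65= 390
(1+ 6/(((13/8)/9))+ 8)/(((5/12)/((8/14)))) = 26352/455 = 57.92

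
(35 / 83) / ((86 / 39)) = 0.19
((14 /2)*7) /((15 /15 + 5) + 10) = 49 /16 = 3.06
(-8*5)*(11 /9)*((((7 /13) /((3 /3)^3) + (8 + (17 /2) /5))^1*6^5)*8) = -404794368 /13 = -31138028.31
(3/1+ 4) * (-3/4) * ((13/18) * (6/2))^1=-91/8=-11.38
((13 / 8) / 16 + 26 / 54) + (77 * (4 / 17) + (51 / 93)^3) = 33020109649 / 1750280832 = 18.87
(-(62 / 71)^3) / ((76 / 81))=-4826142 / 6800309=-0.71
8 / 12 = 2 / 3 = 0.67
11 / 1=11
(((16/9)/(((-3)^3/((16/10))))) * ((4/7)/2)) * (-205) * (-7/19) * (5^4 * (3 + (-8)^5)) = 214938400000/4617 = 46553692.87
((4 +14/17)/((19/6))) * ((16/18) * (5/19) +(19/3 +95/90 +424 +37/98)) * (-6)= -1187271768/300713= -3948.19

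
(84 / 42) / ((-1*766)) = -1 / 383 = -0.00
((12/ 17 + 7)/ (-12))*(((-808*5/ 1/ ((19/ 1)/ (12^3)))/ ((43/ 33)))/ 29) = 2514948480/ 402781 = 6243.96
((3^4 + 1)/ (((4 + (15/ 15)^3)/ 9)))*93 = 68634/ 5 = 13726.80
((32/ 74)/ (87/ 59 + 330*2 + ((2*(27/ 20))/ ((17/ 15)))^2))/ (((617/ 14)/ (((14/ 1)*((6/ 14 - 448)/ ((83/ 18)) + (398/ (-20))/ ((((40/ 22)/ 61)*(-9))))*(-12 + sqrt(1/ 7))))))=365577711207296/ 6466357304923275 - 13056346828832*sqrt(7)/ 19399071914769825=0.05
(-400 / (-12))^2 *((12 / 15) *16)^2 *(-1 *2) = -3276800 / 9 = -364088.89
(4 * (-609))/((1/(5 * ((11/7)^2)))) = -30077.14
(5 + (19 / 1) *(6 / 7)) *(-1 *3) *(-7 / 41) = 447 / 41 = 10.90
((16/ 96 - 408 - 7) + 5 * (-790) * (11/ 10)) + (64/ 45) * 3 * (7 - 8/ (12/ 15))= -143179/ 30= -4772.63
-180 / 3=-60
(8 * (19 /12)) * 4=152 /3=50.67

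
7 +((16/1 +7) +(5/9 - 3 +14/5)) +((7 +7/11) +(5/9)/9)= 169529/4455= 38.05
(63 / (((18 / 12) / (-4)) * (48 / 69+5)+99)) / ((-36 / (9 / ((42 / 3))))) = -69 / 5941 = -0.01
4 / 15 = 0.27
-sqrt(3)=-1.73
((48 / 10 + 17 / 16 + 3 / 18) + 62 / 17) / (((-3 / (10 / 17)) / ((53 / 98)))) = -2092387 / 2039184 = -1.03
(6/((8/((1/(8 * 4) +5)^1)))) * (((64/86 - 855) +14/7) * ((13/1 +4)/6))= -100302839/11008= -9111.81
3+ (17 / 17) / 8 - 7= -31 / 8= -3.88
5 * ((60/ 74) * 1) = 150/ 37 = 4.05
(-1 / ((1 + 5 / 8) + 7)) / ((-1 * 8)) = 1 / 69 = 0.01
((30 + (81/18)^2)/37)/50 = 201/7400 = 0.03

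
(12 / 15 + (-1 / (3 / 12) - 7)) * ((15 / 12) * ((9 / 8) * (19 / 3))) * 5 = -454.22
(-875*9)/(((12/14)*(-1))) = 18375/2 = 9187.50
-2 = -2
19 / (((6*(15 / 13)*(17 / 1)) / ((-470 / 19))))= -611 / 153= -3.99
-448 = -448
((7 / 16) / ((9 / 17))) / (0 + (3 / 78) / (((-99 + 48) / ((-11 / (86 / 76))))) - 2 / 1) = -1130857 / 2726832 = -0.41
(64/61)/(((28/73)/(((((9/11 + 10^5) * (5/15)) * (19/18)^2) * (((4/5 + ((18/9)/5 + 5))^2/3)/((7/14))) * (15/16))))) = 27857984227097/11413710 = 2440747.51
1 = 1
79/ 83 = 0.95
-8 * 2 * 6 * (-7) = 672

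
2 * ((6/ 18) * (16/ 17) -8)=-784/ 51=-15.37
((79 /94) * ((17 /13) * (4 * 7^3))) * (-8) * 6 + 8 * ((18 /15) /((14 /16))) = -1547546016 /21385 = -72365.96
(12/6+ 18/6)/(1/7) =35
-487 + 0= -487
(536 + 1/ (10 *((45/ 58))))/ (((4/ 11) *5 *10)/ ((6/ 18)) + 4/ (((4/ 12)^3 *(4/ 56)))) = 1326919/ 3877200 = 0.34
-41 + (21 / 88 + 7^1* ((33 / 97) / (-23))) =-8022925 / 196328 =-40.86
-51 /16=-3.19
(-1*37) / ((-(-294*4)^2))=0.00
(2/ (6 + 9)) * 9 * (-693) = -831.60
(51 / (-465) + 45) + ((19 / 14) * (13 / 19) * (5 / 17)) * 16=908602 / 18445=49.26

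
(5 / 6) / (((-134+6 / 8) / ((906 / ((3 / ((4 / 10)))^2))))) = -2416 / 23985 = -0.10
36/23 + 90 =2106/23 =91.57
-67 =-67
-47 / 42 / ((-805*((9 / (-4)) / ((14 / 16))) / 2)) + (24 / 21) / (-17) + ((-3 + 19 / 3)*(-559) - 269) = -1575823489 / 738990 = -2132.40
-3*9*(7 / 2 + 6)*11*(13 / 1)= -73359 / 2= -36679.50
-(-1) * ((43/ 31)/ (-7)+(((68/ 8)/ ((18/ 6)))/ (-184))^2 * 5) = -52095523/ 264483072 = -0.20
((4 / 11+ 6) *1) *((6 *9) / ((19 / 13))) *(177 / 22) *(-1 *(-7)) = 30442230 / 2299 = 13241.51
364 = 364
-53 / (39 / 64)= -3392 / 39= -86.97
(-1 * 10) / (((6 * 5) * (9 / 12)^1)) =-4 / 9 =-0.44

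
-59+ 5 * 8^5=163781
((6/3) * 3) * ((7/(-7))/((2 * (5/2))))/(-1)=6/5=1.20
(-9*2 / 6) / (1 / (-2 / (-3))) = -2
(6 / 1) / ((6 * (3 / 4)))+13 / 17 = 107 / 51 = 2.10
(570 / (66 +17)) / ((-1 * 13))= -570 / 1079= -0.53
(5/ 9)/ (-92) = -5/ 828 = -0.01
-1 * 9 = -9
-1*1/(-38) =1/38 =0.03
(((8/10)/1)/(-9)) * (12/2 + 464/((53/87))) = -54248/795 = -68.24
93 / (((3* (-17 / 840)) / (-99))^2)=71461051200 / 289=247270073.36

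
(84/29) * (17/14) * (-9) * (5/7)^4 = -573750/69629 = -8.24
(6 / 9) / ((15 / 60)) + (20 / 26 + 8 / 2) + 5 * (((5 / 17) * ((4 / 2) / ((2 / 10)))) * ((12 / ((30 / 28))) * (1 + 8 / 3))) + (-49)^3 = -25865319 / 221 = -117037.64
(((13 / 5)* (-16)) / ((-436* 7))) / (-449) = -0.00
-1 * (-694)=694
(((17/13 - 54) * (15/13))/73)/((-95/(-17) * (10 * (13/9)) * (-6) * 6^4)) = 2329/1755209664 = 0.00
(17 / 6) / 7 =17 / 42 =0.40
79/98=0.81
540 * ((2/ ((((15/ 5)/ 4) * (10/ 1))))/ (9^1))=16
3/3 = 1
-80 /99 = -0.81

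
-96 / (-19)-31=-493 / 19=-25.95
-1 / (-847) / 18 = 0.00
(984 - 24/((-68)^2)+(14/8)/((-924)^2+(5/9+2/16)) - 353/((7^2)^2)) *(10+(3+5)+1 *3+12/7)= 272348973095669913/12187054225934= 22347.40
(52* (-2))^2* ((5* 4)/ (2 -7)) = -43264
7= 7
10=10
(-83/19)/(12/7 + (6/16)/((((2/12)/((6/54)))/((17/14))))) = -2.16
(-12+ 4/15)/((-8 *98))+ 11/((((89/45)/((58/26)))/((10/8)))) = 52805533/3401580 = 15.52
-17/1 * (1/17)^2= -1/17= -0.06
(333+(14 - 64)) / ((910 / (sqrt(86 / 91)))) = 283*sqrt(7826) / 82810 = 0.30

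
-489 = -489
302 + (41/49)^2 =726783/2401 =302.70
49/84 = 7/12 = 0.58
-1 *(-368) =368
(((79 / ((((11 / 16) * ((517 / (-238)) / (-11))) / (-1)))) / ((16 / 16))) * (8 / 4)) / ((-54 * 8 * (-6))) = -18802 / 41877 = -0.45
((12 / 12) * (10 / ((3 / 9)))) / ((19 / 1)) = 30 / 19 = 1.58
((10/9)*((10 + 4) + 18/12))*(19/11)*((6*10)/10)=5890/33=178.48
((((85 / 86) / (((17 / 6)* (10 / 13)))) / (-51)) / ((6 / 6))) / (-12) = 13 / 17544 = 0.00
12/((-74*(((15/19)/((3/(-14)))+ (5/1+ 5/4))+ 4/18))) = -4104/70559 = -0.06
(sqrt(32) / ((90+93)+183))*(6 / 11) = 4*sqrt(2) / 671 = 0.01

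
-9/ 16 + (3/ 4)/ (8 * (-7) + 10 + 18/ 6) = -399/ 688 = -0.58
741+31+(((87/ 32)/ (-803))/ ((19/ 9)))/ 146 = 55028702705/ 71280704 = 772.00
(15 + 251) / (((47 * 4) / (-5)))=-665 / 94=-7.07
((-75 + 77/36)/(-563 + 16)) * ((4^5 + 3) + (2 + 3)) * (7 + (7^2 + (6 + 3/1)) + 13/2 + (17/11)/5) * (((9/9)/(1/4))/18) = 593946874/270765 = 2193.59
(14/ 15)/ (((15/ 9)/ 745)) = 2086/ 5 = 417.20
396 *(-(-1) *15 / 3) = 1980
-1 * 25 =-25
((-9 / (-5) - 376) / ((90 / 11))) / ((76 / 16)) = -9.63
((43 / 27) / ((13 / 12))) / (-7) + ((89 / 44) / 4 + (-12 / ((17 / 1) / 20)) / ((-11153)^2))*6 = 430403297590081 / 152404889252616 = 2.82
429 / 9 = 143 / 3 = 47.67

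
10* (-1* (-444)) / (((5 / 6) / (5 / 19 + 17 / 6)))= 313464 / 19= 16498.11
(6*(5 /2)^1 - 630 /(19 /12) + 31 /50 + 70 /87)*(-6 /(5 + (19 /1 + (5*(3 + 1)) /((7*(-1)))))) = 220699549 /2038700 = 108.26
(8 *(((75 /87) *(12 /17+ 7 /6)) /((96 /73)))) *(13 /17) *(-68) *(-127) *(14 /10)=805696255 /8874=90792.91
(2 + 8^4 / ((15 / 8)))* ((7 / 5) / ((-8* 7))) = -16399 / 300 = -54.66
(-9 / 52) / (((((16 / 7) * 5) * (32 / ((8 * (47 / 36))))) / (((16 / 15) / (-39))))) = 329 / 2433600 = 0.00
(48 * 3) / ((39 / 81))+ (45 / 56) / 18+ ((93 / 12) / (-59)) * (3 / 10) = 128461769 / 429520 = 299.08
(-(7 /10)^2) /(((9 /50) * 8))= -49 /144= -0.34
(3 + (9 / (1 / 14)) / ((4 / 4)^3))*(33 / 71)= 4257 / 71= 59.96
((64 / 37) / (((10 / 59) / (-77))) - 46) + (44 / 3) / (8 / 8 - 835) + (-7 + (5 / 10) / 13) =-5047291591 / 6017310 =-838.80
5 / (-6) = -5 / 6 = -0.83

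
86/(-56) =-43/28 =-1.54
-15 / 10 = -3 / 2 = -1.50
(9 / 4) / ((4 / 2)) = 9 / 8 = 1.12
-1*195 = -195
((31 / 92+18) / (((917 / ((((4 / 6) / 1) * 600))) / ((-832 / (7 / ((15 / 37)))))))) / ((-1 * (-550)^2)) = 601536 / 472122035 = 0.00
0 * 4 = 0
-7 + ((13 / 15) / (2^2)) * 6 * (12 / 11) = -307 / 55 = -5.58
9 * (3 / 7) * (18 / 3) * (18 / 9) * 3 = 972 / 7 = 138.86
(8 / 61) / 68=2 / 1037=0.00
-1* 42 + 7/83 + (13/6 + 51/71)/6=-8790317/212148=-41.43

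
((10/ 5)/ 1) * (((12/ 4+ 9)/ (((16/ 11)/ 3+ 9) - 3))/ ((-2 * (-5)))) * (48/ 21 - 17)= -20394/ 3745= -5.45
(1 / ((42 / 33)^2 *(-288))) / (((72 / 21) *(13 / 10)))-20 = -25160285 / 1257984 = -20.00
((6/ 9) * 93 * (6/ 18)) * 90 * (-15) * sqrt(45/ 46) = -41850 * sqrt(230)/ 23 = -27595.07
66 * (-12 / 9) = -88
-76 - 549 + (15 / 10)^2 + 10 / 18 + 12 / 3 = -22255 / 36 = -618.19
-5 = -5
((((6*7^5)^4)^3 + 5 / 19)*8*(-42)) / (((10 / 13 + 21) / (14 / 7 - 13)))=1009546485584632997678384073741899179358727751552985128564237314672 / 5377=187752740484402640446045000000000000000000000000000000000000000.00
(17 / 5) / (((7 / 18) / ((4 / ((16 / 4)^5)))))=0.03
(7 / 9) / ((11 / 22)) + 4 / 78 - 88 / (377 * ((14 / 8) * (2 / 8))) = 25492 / 23751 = 1.07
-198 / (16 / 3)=-297 / 8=-37.12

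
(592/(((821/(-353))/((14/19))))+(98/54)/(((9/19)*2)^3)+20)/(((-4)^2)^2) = -406318453867/628807919616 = -0.65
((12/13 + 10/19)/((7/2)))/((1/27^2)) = 521964/1729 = 301.89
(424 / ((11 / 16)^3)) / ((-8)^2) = 27136 / 1331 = 20.39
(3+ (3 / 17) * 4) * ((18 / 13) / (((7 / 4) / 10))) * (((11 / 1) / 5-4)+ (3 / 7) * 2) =-27.65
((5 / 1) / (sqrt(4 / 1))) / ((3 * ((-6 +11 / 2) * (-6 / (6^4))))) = 360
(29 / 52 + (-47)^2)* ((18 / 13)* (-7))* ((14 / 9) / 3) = -1876651 / 169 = -11104.44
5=5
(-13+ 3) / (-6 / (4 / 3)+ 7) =-4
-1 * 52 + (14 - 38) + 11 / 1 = -65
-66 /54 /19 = -11 /171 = -0.06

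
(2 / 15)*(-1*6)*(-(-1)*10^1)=-8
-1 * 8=-8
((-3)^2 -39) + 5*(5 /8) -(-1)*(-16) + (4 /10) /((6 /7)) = -5089 /120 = -42.41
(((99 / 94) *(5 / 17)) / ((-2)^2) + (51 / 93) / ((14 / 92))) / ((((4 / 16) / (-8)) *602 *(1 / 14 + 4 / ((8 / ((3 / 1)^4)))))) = -5105959 / 1058676598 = -0.00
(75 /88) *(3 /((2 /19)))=4275 /176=24.29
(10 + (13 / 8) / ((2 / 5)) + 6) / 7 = 321 / 112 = 2.87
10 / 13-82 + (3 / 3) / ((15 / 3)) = -5267 / 65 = -81.03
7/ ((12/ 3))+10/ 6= 41/ 12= 3.42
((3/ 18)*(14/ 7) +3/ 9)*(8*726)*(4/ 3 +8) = 108416/ 3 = 36138.67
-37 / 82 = -0.45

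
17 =17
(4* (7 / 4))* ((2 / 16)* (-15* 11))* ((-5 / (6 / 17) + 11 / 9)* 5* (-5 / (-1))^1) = 2242625 / 48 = 46721.35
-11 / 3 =-3.67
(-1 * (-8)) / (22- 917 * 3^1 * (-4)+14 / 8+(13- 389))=32 / 42607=0.00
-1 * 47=-47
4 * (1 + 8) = 36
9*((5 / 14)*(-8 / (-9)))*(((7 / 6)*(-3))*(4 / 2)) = -20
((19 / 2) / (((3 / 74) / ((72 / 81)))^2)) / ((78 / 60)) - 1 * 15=33151925 / 9477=3498.15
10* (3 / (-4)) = -7.50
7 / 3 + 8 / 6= 11 / 3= 3.67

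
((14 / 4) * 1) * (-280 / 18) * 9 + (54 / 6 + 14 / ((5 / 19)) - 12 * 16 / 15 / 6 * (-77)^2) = -39229 / 3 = -13076.33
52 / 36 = 13 / 9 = 1.44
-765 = -765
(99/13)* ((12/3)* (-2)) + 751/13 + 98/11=823/143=5.76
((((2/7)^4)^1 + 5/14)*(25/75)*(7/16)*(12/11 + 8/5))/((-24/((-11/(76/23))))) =0.02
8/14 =4/7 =0.57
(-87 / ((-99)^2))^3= -24389 / 34869635163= -0.00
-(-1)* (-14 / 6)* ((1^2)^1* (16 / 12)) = -28 / 9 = -3.11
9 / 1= 9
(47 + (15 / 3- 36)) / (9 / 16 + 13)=256 / 217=1.18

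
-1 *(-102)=102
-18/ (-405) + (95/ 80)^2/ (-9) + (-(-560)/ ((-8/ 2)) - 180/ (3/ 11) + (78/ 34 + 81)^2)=6811482481/ 1109760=6137.80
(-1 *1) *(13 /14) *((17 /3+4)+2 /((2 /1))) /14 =-104 /147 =-0.71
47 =47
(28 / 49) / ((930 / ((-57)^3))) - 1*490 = -655112 / 1085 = -603.79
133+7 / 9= 1204 / 9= 133.78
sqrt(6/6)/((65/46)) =46/65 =0.71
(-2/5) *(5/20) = -1/10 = -0.10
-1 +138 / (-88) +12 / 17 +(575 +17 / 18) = 3864721 / 6732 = 574.08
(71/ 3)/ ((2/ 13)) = 923/ 6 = 153.83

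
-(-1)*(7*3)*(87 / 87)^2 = 21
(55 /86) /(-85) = -11 /1462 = -0.01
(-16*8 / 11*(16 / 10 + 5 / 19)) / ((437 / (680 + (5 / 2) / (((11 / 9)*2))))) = -33944352 / 1004663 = -33.79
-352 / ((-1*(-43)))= -352 / 43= -8.19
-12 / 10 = -6 / 5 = -1.20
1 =1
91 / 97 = 0.94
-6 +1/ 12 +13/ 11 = -625/ 132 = -4.73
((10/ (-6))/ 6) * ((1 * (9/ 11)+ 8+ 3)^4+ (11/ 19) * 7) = -5419.89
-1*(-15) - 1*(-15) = 30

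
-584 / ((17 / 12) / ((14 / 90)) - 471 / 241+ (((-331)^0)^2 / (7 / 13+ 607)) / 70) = -1389495140 / 17018483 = -81.65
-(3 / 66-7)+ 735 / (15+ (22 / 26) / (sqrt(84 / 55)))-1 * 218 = -2271213467 / 14024758-42042 * sqrt(1155) / 637489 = -164.18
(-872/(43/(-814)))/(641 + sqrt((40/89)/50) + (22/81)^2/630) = 172961796858513004132560/6716389183253901056783- 1212724256431453920 * sqrt(445)/6716389183253901056783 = 25.75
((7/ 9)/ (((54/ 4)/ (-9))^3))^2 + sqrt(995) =3136/ 59049 + sqrt(995) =31.60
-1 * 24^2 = -576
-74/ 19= -3.89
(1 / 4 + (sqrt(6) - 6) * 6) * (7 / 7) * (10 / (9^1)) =-715 / 18 + 20 * sqrt(6) / 3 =-23.39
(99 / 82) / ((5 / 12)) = 594 / 205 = 2.90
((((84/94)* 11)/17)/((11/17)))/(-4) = -21/94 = -0.22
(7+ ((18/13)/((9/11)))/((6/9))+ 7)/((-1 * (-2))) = 215/26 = 8.27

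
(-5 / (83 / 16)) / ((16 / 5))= -25 / 83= -0.30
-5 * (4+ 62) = -330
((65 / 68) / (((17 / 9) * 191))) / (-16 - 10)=-0.00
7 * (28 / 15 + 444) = 46816 / 15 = 3121.07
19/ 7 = 2.71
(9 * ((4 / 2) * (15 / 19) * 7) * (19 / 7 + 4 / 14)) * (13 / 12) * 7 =85995 / 38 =2263.03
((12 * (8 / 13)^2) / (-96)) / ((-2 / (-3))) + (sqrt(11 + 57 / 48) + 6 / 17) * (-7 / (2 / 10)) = -35 * sqrt(195) / 4 - 35694 / 2873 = -134.61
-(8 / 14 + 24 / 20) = -62 / 35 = -1.77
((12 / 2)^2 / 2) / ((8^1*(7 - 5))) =9 / 8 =1.12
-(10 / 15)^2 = -0.44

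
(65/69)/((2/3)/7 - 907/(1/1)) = -7/6739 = -0.00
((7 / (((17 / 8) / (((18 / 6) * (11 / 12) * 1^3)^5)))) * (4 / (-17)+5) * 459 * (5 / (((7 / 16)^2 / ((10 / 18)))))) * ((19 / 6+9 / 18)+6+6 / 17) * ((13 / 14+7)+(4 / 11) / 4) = 2672917693875 / 2023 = 1321264307.40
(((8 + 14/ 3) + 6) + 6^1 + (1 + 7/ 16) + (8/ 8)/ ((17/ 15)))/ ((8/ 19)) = 418399/ 6528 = 64.09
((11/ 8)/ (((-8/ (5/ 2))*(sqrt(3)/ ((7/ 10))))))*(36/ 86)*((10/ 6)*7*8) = -2695*sqrt(3)/ 688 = -6.78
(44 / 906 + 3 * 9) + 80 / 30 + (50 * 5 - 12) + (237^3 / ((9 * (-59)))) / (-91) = 543.21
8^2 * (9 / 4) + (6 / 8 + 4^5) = 4675 / 4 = 1168.75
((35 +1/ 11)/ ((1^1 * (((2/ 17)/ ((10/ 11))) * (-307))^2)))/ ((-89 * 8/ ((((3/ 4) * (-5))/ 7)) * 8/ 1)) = 20916375/ 10003519492736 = 0.00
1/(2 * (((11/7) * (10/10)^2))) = 7/22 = 0.32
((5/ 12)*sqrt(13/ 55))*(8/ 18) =0.09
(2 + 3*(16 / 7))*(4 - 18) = -124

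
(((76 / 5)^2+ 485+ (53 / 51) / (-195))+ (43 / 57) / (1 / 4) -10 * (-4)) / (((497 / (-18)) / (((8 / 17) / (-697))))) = 11474136896 / 618192841175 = 0.02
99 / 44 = 9 / 4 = 2.25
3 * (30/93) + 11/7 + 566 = 123373/217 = 568.54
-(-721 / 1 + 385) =336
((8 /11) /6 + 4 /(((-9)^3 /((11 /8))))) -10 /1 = -158557 /16038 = -9.89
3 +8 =11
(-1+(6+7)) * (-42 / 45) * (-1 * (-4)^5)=-57344 / 5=-11468.80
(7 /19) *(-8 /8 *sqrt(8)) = -14 *sqrt(2) /19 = -1.04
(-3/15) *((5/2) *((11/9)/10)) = -11/180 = -0.06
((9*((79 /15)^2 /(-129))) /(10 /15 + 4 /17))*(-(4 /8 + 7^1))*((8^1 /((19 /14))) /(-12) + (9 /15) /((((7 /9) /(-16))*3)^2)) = 10268173757 /23018975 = 446.07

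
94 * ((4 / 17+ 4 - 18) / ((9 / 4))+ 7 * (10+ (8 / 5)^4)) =109620356 / 10625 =10317.21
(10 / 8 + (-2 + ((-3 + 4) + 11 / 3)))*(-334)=-7849 / 6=-1308.17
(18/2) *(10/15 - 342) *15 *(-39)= 1797120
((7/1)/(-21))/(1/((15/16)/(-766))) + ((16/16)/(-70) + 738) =316566527/428960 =737.99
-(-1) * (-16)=-16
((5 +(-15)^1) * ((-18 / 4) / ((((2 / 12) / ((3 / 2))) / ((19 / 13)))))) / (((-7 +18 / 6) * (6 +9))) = -513 / 52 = -9.87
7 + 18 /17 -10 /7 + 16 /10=4897 /595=8.23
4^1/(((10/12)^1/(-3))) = -72/5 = -14.40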